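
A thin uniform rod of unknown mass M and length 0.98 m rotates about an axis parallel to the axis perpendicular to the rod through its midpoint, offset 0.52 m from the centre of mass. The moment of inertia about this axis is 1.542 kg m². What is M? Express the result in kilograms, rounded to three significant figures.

4.40

I = I_cm + Md² = (1/12)ML² + Md² = M·[0.0833333·(0.98)² + (0.52)²] = M·0.35043.
So M = 1.542 / 0.35043 = 4.4003 kg.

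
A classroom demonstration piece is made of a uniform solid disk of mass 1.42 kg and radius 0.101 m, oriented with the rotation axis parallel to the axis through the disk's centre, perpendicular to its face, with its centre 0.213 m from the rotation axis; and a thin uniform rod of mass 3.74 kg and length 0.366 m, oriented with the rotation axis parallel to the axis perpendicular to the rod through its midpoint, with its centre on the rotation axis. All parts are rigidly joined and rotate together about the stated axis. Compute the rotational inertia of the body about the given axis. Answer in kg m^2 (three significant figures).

0.113

Solid disk: I_cm = (1/2)MR² = (1/2)(1.42)(0.101)² = 0.0072427 kg m^2; centre at d = 0.213 m, so the parallel axis theorem gives I = 0.0072427 + (1.42)(0.213)² = 0.071667 kg m^2.
Thin rod: I_cm = (1/12)ML² = (1/12)(3.74)(0.366)² = 0.04175 kg m^2; axis through the centre, so I = 0.04175 kg m^2.
Total I = 0.071667 + 0.04175 = 0.11342 kg m^2.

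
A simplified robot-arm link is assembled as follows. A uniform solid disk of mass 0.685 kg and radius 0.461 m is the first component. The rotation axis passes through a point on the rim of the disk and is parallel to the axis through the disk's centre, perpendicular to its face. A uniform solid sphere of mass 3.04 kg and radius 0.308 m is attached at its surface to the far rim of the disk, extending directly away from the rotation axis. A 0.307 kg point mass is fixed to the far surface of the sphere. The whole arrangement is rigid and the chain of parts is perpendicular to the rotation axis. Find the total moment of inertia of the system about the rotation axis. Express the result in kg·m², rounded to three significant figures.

Solid disk: I_cm = (1/2)MR² = (1/2)(0.685)(0.461)² = 0.072788 kg·m²; centre at d = 0.461 m, so I = I_cm + Md² gives I = 0.072788 + (0.685)(0.461)² = 0.21837 kg·m².
Solid sphere: I_cm = (2/5)MR² = (2/5)(3.04)(0.308)² = 0.11535 kg·m²; centre at d = 0.461 + 0.461 + 0.308 = 1.23 m, so I = I_cm + Md² gives I = 0.11535 + (3.04)(1.23)² = 4.7146 kg·m².
Point mass: I_cm = 0; centre at d = 0.461 + 0.461 + 0.308 + 0.308 = 1.538 m, so I = I_cm + Md² gives I = 0 + (0.307)(1.538)² = 0.72619 kg·m².
Total I = 0.21837 + 4.7146 + 0.72619 = 5.6591 kg·m².

5.66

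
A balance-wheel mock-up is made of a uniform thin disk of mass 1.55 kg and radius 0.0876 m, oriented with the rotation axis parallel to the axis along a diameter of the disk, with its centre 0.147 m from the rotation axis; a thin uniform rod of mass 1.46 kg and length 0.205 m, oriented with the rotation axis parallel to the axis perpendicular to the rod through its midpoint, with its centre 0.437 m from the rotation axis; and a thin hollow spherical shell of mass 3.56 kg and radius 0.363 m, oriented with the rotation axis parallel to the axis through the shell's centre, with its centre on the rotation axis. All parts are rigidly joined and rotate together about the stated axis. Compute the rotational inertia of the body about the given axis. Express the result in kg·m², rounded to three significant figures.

Thin disk: I_cm = (1/4)MR² = (1/4)(1.55)(0.0876)² = 0.0029736 kg·m²; centre at d = 0.147 m, so the parallel axis theorem gives I = 0.0029736 + (1.55)(0.147)² = 0.036468 kg·m².
Thin rod: I_cm = (1/12)ML² = (1/12)(1.46)(0.205)² = 0.005113 kg·m²; centre at d = 0.437 m, so the parallel axis theorem gives I = 0.005113 + (1.46)(0.437)² = 0.28393 kg·m².
Spherical shell: I_cm = (2/3)MR² = (2/3)(3.56)(0.363)² = 0.31273 kg·m²; axis through the centre, so I = 0.31273 kg·m².
Total I = 0.036468 + 0.28393 + 0.31273 = 0.63313 kg·m².

0.633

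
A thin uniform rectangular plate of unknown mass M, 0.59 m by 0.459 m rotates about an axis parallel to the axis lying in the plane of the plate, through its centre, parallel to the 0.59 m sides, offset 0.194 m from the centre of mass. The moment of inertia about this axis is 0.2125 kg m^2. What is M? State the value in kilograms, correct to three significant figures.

3.85

I = I_cm + Md² = (1/12)Mb² + Md² = M·[0.0833333·(0.459)² + (0.194)²] = M·0.055193.
So M = 0.2125 / 0.055193 = 3.8501 kg.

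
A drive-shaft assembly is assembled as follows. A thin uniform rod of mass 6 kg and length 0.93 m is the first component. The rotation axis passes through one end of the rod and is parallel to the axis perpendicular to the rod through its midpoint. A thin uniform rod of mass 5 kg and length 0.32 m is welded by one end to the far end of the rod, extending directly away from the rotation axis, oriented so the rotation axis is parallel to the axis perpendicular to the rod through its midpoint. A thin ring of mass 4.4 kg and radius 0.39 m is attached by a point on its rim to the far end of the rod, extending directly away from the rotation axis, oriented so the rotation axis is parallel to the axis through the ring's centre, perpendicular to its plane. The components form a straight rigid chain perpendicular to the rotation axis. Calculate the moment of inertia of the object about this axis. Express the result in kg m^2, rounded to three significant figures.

20.2

Thin rod: I_cm = (1/12)ML² = (1/12)(6)(0.93)² = 0.43245 kg m^2; centre at d = 0.465 m, so I = I_cm + Md² gives I = 0.43245 + (6)(0.465)² = 1.7298 kg m^2.
Thin rod: I_cm = (1/12)ML² = (1/12)(5)(0.32)² = 0.042667 kg m^2; centre at d = 0.465 + 0.465 + 0.16 = 1.09 m, so I = I_cm + Md² gives I = 0.042667 + (5)(1.09)² = 5.9832 kg m^2.
Thin ring: I_cm = MR² = (4.4)(0.39)² = 0.66924 kg m^2; centre at d = 0.465 + 0.465 + 0.16 + 0.16 + 0.39 = 1.64 m, so I = I_cm + Md² gives I = 0.66924 + (4.4)(1.64)² = 12.503 kg m^2.
Total I = 1.7298 + 5.9832 + 12.503 = 20.216 kg m^2.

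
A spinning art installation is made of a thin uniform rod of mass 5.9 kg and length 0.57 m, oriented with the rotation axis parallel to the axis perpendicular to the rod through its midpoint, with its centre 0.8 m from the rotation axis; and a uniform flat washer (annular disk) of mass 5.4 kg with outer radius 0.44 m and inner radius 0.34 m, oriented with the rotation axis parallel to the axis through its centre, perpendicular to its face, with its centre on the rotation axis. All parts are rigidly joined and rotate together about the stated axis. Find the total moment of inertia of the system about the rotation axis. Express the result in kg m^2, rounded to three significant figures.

4.77

Thin rod: I_cm = (1/12)ML² = (1/12)(5.9)(0.57)² = 0.15974 kg m^2; centre at d = 0.8 m, so the parallel axis theorem gives I = 0.15974 + (5.9)(0.8)² = 3.9357 kg m^2.
Annular disk: I_cm = (1/2)M(R²+r²) = (1/2)(5.4)[(0.44)² + (0.34)²] = 0.83484 kg m^2; axis through the centre, so I = 0.83484 kg m^2.
Total I = 3.9357 + 0.83484 = 4.7706 kg m^2.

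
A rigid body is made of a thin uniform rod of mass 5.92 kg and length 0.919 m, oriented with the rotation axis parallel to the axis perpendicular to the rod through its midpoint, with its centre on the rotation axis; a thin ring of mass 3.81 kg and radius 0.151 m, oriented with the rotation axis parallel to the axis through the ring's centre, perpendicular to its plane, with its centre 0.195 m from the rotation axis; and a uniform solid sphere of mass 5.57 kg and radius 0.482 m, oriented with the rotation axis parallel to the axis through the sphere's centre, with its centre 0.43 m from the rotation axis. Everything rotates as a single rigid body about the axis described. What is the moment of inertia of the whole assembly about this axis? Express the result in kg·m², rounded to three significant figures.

Thin rod: I_cm = (1/12)ML² = (1/12)(5.92)(0.919)² = 0.41665 kg·m²; axis through the centre, so I = 0.41665 kg·m².
Thin ring: I_cm = MR² = (3.81)(0.151)² = 0.086872 kg·m²; centre at d = 0.195 m, so I = I_cm + Md² gives I = 0.086872 + (3.81)(0.195)² = 0.23175 kg·m².
Solid sphere: I_cm = (2/5)MR² = (2/5)(5.57)(0.482)² = 0.51762 kg·m²; centre at d = 0.43 m, so I = I_cm + Md² gives I = 0.51762 + (5.57)(0.43)² = 1.5475 kg·m².
Total I = 0.41665 + 0.23175 + 1.5475 = 2.1959 kg·m².

2.20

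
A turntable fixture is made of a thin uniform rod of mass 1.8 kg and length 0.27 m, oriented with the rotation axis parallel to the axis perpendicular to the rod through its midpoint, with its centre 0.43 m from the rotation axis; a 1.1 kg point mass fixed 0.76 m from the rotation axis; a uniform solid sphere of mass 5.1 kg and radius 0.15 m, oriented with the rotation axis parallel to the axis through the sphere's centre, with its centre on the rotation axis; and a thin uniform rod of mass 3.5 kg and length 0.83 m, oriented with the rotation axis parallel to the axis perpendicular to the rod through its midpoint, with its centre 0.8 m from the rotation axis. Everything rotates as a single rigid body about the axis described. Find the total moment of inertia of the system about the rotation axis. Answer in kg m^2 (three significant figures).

3.47

Thin rod: I_cm = (1/12)ML² = (1/12)(1.8)(0.27)² = 0.010935 kg m^2; centre at d = 0.43 m, so I = I_cm + Md² gives I = 0.010935 + (1.8)(0.43)² = 0.34375 kg m^2.
Point mass: I_cm = 0; centre at d = 0.76 m, so I = I_cm + Md² gives I = 0 + (1.1)(0.76)² = 0.63536 kg m^2.
Solid sphere: I_cm = (2/5)MR² = (2/5)(5.1)(0.15)² = 0.0459 kg m^2; axis through the centre, so I = 0.0459 kg m^2.
Thin rod: I_cm = (1/12)ML² = (1/12)(3.5)(0.83)² = 0.20093 kg m^2; centre at d = 0.8 m, so I = I_cm + Md² gives I = 0.20093 + (3.5)(0.8)² = 2.4409 kg m^2.
Total I = 0.34375 + 0.63536 + 0.0459 + 2.4409 = 3.4659 kg m^2.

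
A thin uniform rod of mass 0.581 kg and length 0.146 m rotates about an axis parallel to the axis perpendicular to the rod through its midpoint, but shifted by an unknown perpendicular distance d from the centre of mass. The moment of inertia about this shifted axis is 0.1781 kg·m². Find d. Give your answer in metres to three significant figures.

About the centre-of-mass axis, I_cm = (1/12)ML² = (1/12)(0.581)(0.146)² = 0.001032 kg·m².
Parallel axis theorem: I = I_cm + Md², so Md² = 0.1781 − 0.001032 = 0.17707 kg·m².
d = √(0.17707 / 0.581) = 0.55205 m.

0.552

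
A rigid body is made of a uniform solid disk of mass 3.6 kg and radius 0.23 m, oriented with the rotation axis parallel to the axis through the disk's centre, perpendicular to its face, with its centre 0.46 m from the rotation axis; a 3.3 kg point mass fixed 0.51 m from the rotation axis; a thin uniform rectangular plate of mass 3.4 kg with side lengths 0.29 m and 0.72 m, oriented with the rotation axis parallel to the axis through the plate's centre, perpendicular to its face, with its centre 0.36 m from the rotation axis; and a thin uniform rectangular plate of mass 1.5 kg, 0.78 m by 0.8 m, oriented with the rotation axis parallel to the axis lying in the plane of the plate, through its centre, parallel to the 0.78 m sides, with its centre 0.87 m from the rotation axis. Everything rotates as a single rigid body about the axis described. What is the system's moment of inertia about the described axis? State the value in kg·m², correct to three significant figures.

3.54

Solid disk: I_cm = (1/2)MR² = (1/2)(3.6)(0.23)² = 0.09522 kg·m²; centre at d = 0.46 m, so the parallel axis theorem gives I = 0.09522 + (3.6)(0.46)² = 0.85698 kg·m².
Point mass: I_cm = 0; centre at d = 0.51 m, so the parallel axis theorem gives I = 0 + (3.3)(0.51)² = 0.85833 kg·m².
Rectangular plate: I_cm = (1/12)M(a²+b²) = (1/12)(3.4)[(0.29)² + (0.72)²] = 0.17071 kg·m²; centre at d = 0.36 m, so the parallel axis theorem gives I = 0.17071 + (3.4)(0.36)² = 0.61135 kg·m².
Rectangular plate: I_cm = (1/12)Mb² = (1/12)(1.5)(0.8)² = 0.08 kg·m²; centre at d = 0.87 m, so the parallel axis theorem gives I = 0.08 + (1.5)(0.87)² = 1.2154 kg·m².
Total I = 0.85698 + 0.85833 + 0.61135 + 1.2154 = 3.542 kg·m².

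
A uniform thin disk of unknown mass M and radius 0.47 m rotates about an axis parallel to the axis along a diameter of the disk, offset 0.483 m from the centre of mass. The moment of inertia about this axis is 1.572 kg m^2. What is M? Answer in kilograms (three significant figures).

I = I_cm + Md² = (1/4)MR² + Md² = M·[0.25·(0.47)² + (0.483)²] = M·0.28851.
So M = 1.572 / 0.28851 = 5.4486 kg.

5.45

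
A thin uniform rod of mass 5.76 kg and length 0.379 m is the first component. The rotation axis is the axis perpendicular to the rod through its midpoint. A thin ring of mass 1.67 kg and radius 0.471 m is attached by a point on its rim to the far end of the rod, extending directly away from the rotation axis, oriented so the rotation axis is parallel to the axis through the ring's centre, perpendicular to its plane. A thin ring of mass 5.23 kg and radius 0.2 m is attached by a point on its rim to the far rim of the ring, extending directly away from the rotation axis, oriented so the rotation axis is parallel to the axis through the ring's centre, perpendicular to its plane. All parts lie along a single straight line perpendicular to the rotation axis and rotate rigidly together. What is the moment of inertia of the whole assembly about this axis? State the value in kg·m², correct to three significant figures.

Thin rod: I_cm = (1/12)ML² = (1/12)(5.76)(0.379)² = 0.068948 kg·m²; axis through the centre, so I = 0.068948 kg·m².
Thin ring: I_cm = MR² = (1.67)(0.471)² = 0.37047 kg·m²; centre at d = 0.1895 + 0.471 = 0.6605 m, so I = I_cm + Md² gives I = 0.37047 + (1.67)(0.6605)² = 1.099 kg·m².
Thin ring: I_cm = MR² = (5.23)(0.2)² = 0.2092 kg·m²; centre at d = 0.1895 + 0.471 + 0.471 + 0.2 = 1.3315 m, so I = I_cm + Md² gives I = 0.2092 + (5.23)(1.3315)² = 9.4814 kg·m².
Total I = 0.068948 + 1.099 + 9.4814 = 10.649 kg·m².

10.6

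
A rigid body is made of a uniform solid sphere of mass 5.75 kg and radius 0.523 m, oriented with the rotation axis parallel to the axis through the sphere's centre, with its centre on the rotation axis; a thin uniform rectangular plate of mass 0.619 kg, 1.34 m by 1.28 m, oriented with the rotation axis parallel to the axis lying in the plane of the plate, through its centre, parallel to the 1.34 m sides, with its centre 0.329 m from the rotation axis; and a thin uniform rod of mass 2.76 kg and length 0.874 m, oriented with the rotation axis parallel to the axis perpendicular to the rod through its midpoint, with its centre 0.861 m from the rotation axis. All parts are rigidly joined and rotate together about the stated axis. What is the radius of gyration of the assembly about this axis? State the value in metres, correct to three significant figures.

Solid sphere: I_cm = (2/5)MR² = (2/5)(5.75)(0.523)² = 0.62912 kg·m²; axis through the centre, so I = 0.62912 kg·m².
Rectangular plate: I_cm = (1/12)Mb² = (1/12)(0.619)(1.28)² = 0.084514 kg·m²; centre at d = 0.329 m, so I = I_cm + Md² gives I = 0.084514 + (0.619)(0.329)² = 0.15152 kg·m².
Thin rod: I_cm = (1/12)ML² = (1/12)(2.76)(0.874)² = 0.17569 kg·m²; centre at d = 0.861 m, so I = I_cm + Md² gives I = 0.17569 + (2.76)(0.861)² = 2.2217 kg·m².
Total I = 3.0024 kg·m²; total mass M = 9.129 kg.
k = √(I/M) = √(3.0024/9.129) = 0.57348 m.

0.573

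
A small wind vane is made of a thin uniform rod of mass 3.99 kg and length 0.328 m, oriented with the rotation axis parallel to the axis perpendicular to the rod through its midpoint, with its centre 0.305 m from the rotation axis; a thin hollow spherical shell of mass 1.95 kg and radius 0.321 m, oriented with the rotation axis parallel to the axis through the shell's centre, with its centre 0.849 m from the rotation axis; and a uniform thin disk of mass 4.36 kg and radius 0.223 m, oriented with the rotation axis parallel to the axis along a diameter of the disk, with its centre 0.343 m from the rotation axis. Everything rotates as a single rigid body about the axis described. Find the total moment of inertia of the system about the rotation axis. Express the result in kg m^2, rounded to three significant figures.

Thin rod: I_cm = (1/12)ML² = (1/12)(3.99)(0.328)² = 0.035772 kg m^2; centre at d = 0.305 m, so I = I_cm + Md² gives I = 0.035772 + (3.99)(0.305)² = 0.40694 kg m^2.
Spherical shell: I_cm = (2/3)MR² = (2/3)(1.95)(0.321)² = 0.13395 kg m^2; centre at d = 0.849 m, so I = I_cm + Md² gives I = 0.13395 + (1.95)(0.849)² = 1.5395 kg m^2.
Thin disk: I_cm = (1/4)MR² = (1/4)(4.36)(0.223)² = 0.054205 kg m^2; centre at d = 0.343 m, so I = I_cm + Md² gives I = 0.054205 + (4.36)(0.343)² = 0.56715 kg m^2.
Total I = 0.40694 + 1.5395 + 0.56715 = 2.5136 kg m^2.

2.51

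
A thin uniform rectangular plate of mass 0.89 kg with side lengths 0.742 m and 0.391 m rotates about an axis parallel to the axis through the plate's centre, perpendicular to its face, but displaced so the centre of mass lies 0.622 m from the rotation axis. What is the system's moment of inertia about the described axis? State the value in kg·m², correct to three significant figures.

0.396

I_cm = (1/12)M(a²+b²) = (1/12)(0.89)[(0.742)² + (0.391)²] = 0.052172 kg·m²; centre at d = 0.622 m, so I = I_cm + Md² gives I = 0.052172 + (0.89)(0.622)² = 0.3965 kg·m².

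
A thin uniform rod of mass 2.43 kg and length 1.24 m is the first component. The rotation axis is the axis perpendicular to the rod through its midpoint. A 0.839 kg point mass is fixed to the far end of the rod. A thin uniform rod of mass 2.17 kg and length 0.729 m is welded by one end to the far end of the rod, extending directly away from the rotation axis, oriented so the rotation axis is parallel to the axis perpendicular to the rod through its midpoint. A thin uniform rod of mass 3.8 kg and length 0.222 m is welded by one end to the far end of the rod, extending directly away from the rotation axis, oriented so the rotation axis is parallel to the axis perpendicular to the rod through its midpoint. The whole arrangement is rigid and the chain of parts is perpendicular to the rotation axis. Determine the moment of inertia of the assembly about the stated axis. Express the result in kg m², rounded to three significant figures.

Thin rod: I_cm = (1/12)ML² = (1/12)(2.43)(1.24)² = 0.31136 kg m²; axis through the centre, so I = 0.31136 kg m².
Point mass: I_cm = 0; centre at d = 0.62 m, so I = I_cm + Md² gives I = 0 + (0.839)(0.62)² = 0.32251 kg m².
Thin rod: I_cm = (1/12)ML² = (1/12)(2.17)(0.729)² = 0.096102 kg m²; centre at d = 0.62 + 0.3645 = 0.9845 m, so I = I_cm + Md² gives I = 0.096102 + (2.17)(0.9845)² = 2.1994 kg m².
Thin rod: I_cm = (1/12)ML² = (1/12)(3.8)(0.222)² = 0.015607 kg m²; centre at d = 0.62 + 0.3645 + 0.3645 + 0.111 = 1.46 m, so I = I_cm + Md² gives I = 0.015607 + (3.8)(1.46)² = 8.1157 kg m².
Total I = 0.31136 + 0.32251 + 2.1994 + 8.1157 = 10.949 kg m².

10.9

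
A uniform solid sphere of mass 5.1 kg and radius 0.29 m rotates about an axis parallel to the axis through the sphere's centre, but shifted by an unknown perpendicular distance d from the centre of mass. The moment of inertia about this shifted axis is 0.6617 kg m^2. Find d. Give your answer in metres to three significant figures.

About the centre-of-mass axis, I_cm = (2/5)MR² = (2/5)(5.1)(0.29)² = 0.17156 kg m^2.
Parallel axis theorem: I = I_cm + Md², so Md² = 0.6617 − 0.17156 = 0.49014 kg m^2.
d = √(0.49014 / 5.1) = 0.31001 m.

0.310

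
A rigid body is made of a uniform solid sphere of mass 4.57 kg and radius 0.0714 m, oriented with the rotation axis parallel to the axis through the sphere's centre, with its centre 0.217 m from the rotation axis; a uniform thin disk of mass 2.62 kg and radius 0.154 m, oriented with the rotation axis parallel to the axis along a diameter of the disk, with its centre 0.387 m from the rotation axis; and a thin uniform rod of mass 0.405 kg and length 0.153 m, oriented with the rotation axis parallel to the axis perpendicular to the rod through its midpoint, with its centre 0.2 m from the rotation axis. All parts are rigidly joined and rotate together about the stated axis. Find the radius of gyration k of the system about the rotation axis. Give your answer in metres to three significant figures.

Solid sphere: I_cm = (2/5)MR² = (2/5)(4.57)(0.0714)² = 0.0093191 kg·m²; centre at d = 0.217 m, so the parallel axis theorem gives I = 0.0093191 + (4.57)(0.217)² = 0.22452 kg·m².
Thin disk: I_cm = (1/4)MR² = (1/4)(2.62)(0.154)² = 0.015534 kg·m²; centre at d = 0.387 m, so the parallel axis theorem gives I = 0.015534 + (2.62)(0.387)² = 0.40793 kg·m².
Thin rod: I_cm = (1/12)ML² = (1/12)(0.405)(0.153)² = 0.00079005 kg·m²; centre at d = 0.2 m, so the parallel axis theorem gives I = 0.00079005 + (0.405)(0.2)² = 0.01699 kg·m².
Total I = 0.64943 kg·m²; total mass M = 7.595 kg.
k = √(I/M) = √(0.64943/7.595) = 0.29242 m.

0.292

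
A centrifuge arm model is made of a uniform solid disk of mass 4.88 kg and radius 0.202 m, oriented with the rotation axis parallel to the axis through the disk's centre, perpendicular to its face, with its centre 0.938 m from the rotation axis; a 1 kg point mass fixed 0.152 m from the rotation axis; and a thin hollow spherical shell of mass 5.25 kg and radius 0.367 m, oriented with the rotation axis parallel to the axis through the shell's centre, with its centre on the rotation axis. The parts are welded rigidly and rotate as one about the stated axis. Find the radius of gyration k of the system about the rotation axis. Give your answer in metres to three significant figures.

Solid disk: I_cm = (1/2)MR² = (1/2)(4.88)(0.202)² = 0.099562 kg m²; centre at d = 0.938 m, so I = I_cm + Md² gives I = 0.099562 + (4.88)(0.938)² = 4.3932 kg m².
Point mass: I_cm = 0; centre at d = 0.152 m, so I = I_cm + Md² gives I = 0 + (1)(0.152)² = 0.023104 kg m².
Spherical shell: I_cm = (2/3)MR² = (2/3)(5.25)(0.367)² = 0.47141 kg m²; axis through the centre, so I = 0.47141 kg m².
Total I = 4.8877 kg m²; total mass M = 11.13 kg.
k = √(I/M) = √(4.8877/11.13) = 0.66268 m.

0.663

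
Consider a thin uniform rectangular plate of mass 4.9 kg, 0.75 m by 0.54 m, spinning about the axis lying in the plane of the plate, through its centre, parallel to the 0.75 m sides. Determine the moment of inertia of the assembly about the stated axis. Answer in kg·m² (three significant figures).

0.119

I_cm = (1/12)Mb² = (1/12)(4.9)(0.54)² = 0.11907 kg·m²; axis through the centre, so I = 0.11907 kg·m².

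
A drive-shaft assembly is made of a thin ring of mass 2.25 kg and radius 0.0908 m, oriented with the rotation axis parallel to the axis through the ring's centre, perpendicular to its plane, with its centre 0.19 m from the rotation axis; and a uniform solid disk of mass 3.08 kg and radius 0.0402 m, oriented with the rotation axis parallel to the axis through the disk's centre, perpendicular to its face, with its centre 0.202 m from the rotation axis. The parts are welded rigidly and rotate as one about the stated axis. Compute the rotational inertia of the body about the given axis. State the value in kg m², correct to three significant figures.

0.228

Thin ring: I_cm = MR² = (2.25)(0.0908)² = 0.01855 kg m²; centre at d = 0.19 m, so the parallel axis theorem gives I = 0.01855 + (2.25)(0.19)² = 0.099775 kg m².
Solid disk: I_cm = (1/2)MR² = (1/2)(3.08)(0.0402)² = 0.0024887 kg m²; centre at d = 0.202 m, so the parallel axis theorem gives I = 0.0024887 + (3.08)(0.202)² = 0.12817 kg m².
Total I = 0.099775 + 0.12817 = 0.22794 kg m².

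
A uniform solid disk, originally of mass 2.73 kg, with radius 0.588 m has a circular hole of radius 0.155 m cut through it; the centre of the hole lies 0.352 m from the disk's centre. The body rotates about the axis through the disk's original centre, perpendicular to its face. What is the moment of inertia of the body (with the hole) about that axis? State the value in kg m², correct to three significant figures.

Unpierced body about its centre: I₀ = (1/2)MR² = (1/2)(2.73)(0.588)² = 0.47194 kg m².
The removed disk has mass m = M·(r/R)² = (2.73)(0.155/0.588)² = 0.1897 kg (same uniform areal density).
Its moment of inertia about the rotation axis (parallel-axis theorem): I_hole = (1/2)mr² + md² = (1/2)(0.1897)(0.155)² + (0.1897)(0.352)² = 0.025784 kg m².
Treating the hole as negative mass, I = I₀ − I_hole = 0.47194 − 0.025784 = 0.44616 kg m².

0.446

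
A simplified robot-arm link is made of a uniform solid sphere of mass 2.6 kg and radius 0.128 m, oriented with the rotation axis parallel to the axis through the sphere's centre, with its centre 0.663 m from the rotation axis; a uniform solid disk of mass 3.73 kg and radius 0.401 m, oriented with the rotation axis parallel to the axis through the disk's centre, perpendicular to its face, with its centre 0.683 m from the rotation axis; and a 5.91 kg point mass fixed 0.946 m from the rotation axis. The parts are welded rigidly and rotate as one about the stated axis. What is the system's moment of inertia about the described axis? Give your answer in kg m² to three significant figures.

8.49

Solid sphere: I_cm = (2/5)MR² = (2/5)(2.6)(0.128)² = 0.017039 kg m²; centre at d = 0.663 m, so I = I_cm + Md² gives I = 0.017039 + (2.6)(0.663)² = 1.1599 kg m².
Solid disk: I_cm = (1/2)MR² = (1/2)(3.73)(0.401)² = 0.29989 kg m²; centre at d = 0.683 m, so I = I_cm + Md² gives I = 0.29989 + (3.73)(0.683)² = 2.0399 kg m².
Point mass: I_cm = 0; centre at d = 0.946 m, so I = I_cm + Md² gives I = 0 + (5.91)(0.946)² = 5.289 kg m².
Total I = 1.1599 + 2.0399 + 5.289 = 8.4888 kg m².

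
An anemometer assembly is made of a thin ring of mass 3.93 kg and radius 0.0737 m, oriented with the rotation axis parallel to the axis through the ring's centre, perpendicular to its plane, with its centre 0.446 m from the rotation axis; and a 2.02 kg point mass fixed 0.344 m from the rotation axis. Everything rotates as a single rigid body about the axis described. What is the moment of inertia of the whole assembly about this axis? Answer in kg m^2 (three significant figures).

Thin ring: I_cm = MR² = (3.93)(0.0737)² = 0.021347 kg m^2; centre at d = 0.446 m, so I = I_cm + Md² gives I = 0.021347 + (3.93)(0.446)² = 0.80309 kg m^2.
Point mass: I_cm = 0; centre at d = 0.344 m, so I = I_cm + Md² gives I = 0 + (2.02)(0.344)² = 0.23904 kg m^2.
Total I = 0.80309 + 0.23904 = 1.0421 kg m^2.

1.04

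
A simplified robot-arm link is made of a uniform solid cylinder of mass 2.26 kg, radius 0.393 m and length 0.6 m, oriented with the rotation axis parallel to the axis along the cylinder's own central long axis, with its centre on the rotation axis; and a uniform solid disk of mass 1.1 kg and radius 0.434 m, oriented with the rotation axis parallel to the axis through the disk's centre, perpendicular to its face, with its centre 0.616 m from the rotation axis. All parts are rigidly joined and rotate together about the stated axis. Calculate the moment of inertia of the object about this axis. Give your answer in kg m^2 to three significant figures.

Solid cylinder: I_cm = (1/2)MR² = (1/2)(2.26)(0.393)² = 0.17453 kg m^2; axis through the centre, so I = 0.17453 kg m^2.
Solid disk: I_cm = (1/2)MR² = (1/2)(1.1)(0.434)² = 0.1036 kg m^2; centre at d = 0.616 m, so the parallel axis theorem gives I = 0.1036 + (1.1)(0.616)² = 0.521 kg m^2.
Total I = 0.17453 + 0.521 = 0.69552 kg m^2.

0.696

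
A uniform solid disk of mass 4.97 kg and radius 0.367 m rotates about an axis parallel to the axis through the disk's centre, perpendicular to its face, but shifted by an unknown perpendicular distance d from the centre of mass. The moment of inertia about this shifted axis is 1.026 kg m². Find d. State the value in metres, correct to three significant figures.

0.373

About the centre-of-mass axis, I_cm = (1/2)MR² = (1/2)(4.97)(0.367)² = 0.3347 kg m².
Parallel axis theorem: I = I_cm + Md², so Md² = 1.026 − 0.3347 = 0.6913 kg m².
d = √(0.6913 / 4.97) = 0.37295 m.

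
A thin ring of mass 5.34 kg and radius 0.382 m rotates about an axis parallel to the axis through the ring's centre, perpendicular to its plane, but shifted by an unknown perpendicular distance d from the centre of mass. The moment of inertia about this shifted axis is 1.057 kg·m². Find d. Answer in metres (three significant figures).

0.228

About the centre-of-mass axis, I_cm = MR² = (5.34)(0.382)² = 0.77923 kg·m².
Parallel axis theorem: I = I_cm + Md², so Md² = 1.057 − 0.77923 = 0.27777 kg·m².
d = √(0.27777 / 5.34) = 0.22807 m.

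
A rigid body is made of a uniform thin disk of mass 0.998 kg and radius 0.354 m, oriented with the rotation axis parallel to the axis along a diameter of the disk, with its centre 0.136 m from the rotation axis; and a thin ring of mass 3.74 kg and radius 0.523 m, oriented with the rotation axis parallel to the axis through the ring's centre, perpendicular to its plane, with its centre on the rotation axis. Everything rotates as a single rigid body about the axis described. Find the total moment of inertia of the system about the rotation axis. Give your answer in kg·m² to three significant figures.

Thin disk: I_cm = (1/4)MR² = (1/4)(0.998)(0.354)² = 0.031266 kg·m²; centre at d = 0.136 m, so the parallel axis theorem gives I = 0.031266 + (0.998)(0.136)² = 0.049725 kg·m².
Thin ring: I_cm = MR² = (3.74)(0.523)² = 1.023 kg·m²; axis through the centre, so I = 1.023 kg·m².
Total I = 0.049725 + 1.023 = 1.0727 kg·m².

1.07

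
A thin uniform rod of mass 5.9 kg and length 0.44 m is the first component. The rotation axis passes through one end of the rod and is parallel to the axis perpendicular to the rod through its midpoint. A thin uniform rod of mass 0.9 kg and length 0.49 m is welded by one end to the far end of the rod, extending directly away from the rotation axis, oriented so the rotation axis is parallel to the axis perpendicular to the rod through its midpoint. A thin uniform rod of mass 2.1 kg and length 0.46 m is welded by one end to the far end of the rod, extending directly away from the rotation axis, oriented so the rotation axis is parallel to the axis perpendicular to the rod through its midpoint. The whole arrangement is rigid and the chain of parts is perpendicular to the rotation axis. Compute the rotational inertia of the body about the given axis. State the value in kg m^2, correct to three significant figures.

Thin rod: I_cm = (1/12)ML² = (1/12)(5.9)(0.44)² = 0.095187 kg m^2; centre at d = 0.22 m, so I = I_cm + Md² gives I = 0.095187 + (5.9)(0.22)² = 0.38075 kg m^2.
Thin rod: I_cm = (1/12)ML² = (1/12)(0.9)(0.49)² = 0.018007 kg m^2; centre at d = 0.22 + 0.22 + 0.245 = 0.685 m, so I = I_cm + Md² gives I = 0.018007 + (0.9)(0.685)² = 0.44031 kg m^2.
Thin rod: I_cm = (1/12)ML² = (1/12)(2.1)(0.46)² = 0.03703 kg m^2; centre at d = 0.22 + 0.22 + 0.245 + 0.245 + 0.23 = 1.16 m, so I = I_cm + Md² gives I = 0.03703 + (2.1)(1.16)² = 2.8628 kg m^2.
Total I = 0.38075 + 0.44031 + 2.8628 = 3.6838 kg m^2.

3.68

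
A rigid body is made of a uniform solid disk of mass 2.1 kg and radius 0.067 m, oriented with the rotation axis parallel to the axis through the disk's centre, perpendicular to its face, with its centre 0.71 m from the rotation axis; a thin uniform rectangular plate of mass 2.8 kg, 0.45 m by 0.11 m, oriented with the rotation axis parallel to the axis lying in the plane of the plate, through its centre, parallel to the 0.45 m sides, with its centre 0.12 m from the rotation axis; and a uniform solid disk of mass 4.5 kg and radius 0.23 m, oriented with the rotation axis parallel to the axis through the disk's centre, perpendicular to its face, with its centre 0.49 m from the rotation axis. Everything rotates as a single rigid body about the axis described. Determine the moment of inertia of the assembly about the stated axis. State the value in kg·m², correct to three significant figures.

2.31

Solid disk: I_cm = (1/2)MR² = (1/2)(2.1)(0.067)² = 0.0047135 kg·m²; centre at d = 0.71 m, so I = I_cm + Md² gives I = 0.0047135 + (2.1)(0.71)² = 1.0633 kg·m².
Rectangular plate: I_cm = (1/12)Mb² = (1/12)(2.8)(0.11)² = 0.0028233 kg·m²; centre at d = 0.12 m, so I = I_cm + Md² gives I = 0.0028233 + (2.8)(0.12)² = 0.043143 kg·m².
Solid disk: I_cm = (1/2)MR² = (1/2)(4.5)(0.23)² = 0.11903 kg·m²; centre at d = 0.49 m, so I = I_cm + Md² gives I = 0.11903 + (4.5)(0.49)² = 1.1995 kg·m².
Total I = 1.0633 + 0.043143 + 1.1995 = 2.3059 kg·m².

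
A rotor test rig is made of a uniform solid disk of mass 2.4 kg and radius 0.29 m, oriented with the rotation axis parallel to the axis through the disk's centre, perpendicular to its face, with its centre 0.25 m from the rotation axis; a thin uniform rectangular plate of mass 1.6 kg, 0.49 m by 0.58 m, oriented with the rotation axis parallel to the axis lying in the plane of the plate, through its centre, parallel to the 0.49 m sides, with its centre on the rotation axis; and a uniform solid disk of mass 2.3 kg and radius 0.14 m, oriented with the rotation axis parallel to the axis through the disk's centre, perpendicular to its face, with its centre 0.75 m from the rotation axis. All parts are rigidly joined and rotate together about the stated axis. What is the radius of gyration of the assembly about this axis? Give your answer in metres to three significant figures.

Solid disk: I_cm = (1/2)MR² = (1/2)(2.4)(0.29)² = 0.10092 kg m²; centre at d = 0.25 m, so I = I_cm + Md² gives I = 0.10092 + (2.4)(0.25)² = 0.25092 kg m².
Rectangular plate: I_cm = (1/12)Mb² = (1/12)(1.6)(0.58)² = 0.044853 kg m²; axis through the centre, so I = 0.044853 kg m².
Solid disk: I_cm = (1/2)MR² = (1/2)(2.3)(0.14)² = 0.02254 kg m²; centre at d = 0.75 m, so I = I_cm + Md² gives I = 0.02254 + (2.3)(0.75)² = 1.3163 kg m².
Total I = 1.6121 kg m²; total mass M = 6.3 kg.
k = √(I/M) = √(1.6121/6.3) = 0.50585 m.

0.506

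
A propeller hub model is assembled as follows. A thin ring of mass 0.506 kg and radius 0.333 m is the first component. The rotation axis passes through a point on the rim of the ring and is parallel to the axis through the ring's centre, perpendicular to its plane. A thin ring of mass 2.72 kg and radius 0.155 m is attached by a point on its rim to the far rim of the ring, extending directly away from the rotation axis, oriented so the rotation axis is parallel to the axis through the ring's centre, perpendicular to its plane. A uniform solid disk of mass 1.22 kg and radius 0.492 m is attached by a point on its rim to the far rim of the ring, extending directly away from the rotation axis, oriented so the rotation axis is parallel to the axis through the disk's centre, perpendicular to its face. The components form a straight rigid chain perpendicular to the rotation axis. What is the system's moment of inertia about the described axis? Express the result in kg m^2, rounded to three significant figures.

4.79

Thin ring: I_cm = MR² = (0.506)(0.333)² = 0.05611 kg m^2; centre at d = 0.333 m, so I = I_cm + Md² gives I = 0.05611 + (0.506)(0.333)² = 0.11222 kg m^2.
Thin ring: I_cm = MR² = (2.72)(0.155)² = 0.065348 kg m^2; centre at d = 0.333 + 0.333 + 0.155 = 0.821 m, so I = I_cm + Md² gives I = 0.065348 + (2.72)(0.821)² = 1.8987 kg m^2.
Solid disk: I_cm = (1/2)MR² = (1/2)(1.22)(0.492)² = 0.14766 kg m^2; centre at d = 0.333 + 0.333 + 0.155 + 0.155 + 0.492 = 1.468 m, so I = I_cm + Md² gives I = 0.14766 + (1.22)(1.468)² = 2.7768 kg m^2.
Total I = 0.11222 + 1.8987 + 2.7768 = 4.7877 kg m^2.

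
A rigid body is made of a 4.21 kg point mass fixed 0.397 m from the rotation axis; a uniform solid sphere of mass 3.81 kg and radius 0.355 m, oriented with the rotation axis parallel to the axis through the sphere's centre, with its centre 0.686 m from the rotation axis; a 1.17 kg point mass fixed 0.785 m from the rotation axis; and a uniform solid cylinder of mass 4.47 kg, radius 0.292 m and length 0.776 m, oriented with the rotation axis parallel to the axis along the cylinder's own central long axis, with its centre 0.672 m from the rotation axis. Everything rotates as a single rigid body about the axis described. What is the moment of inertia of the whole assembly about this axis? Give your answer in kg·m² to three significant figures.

Point mass: I_cm = 0; centre at d = 0.397 m, so I = I_cm + Md² gives I = 0 + (4.21)(0.397)² = 0.66353 kg·m².
Solid sphere: I_cm = (2/5)MR² = (2/5)(3.81)(0.355)² = 0.19206 kg·m²; centre at d = 0.686 m, so I = I_cm + Md² gives I = 0.19206 + (3.81)(0.686)² = 1.985 kg·m².
Point mass: I_cm = 0; centre at d = 0.785 m, so I = I_cm + Md² gives I = 0 + (1.17)(0.785)² = 0.72098 kg·m².
Solid cylinder: I_cm = (1/2)MR² = (1/2)(4.47)(0.292)² = 0.19057 kg·m²; centre at d = 0.672 m, so I = I_cm + Md² gives I = 0.19057 + (4.47)(0.672)² = 2.2091 kg·m².
Total I = 0.66353 + 1.985 + 0.72098 + 2.2091 = 5.5787 kg·m².

5.58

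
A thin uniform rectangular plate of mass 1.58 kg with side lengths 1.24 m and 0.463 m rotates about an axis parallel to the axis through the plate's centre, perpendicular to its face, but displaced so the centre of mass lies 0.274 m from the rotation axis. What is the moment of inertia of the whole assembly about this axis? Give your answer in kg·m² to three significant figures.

0.349

I_cm = (1/12)M(a²+b²) = (1/12)(1.58)[(1.24)² + (0.463)²] = 0.23068 kg·m²; centre at d = 0.274 m, so I = I_cm + Md² gives I = 0.23068 + (1.58)(0.274)² = 0.3493 kg·m².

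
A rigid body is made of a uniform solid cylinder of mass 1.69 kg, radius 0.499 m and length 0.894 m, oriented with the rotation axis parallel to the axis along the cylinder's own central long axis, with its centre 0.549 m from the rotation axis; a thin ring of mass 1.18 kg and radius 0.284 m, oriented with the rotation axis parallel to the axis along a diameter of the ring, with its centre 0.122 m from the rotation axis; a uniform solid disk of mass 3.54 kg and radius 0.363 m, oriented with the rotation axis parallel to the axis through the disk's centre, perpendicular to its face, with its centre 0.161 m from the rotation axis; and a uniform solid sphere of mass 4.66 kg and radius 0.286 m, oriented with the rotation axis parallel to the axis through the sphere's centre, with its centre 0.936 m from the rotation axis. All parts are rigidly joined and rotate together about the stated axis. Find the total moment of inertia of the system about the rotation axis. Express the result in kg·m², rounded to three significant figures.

Solid cylinder: I_cm = (1/2)MR² = (1/2)(1.69)(0.499)² = 0.21041 kg·m²; centre at d = 0.549 m, so I = I_cm + Md² gives I = 0.21041 + (1.69)(0.549)² = 0.71977 kg·m².
Thin ring: I_cm = (1/2)MR² = (1/2)(1.18)(0.284)² = 0.047587 kg·m²; centre at d = 0.122 m, so I = I_cm + Md² gives I = 0.047587 + (1.18)(0.122)² = 0.06515 kg·m².
Solid disk: I_cm = (1/2)MR² = (1/2)(3.54)(0.363)² = 0.23323 kg·m²; centre at d = 0.161 m, so I = I_cm + Md² gives I = 0.23323 + (3.54)(0.161)² = 0.32499 kg·m².
Solid sphere: I_cm = (2/5)MR² = (2/5)(4.66)(0.286)² = 0.15247 kg·m²; centre at d = 0.936 m, so I = I_cm + Md² gives I = 0.15247 + (4.66)(0.936)² = 4.2351 kg·m².
Total I = 0.71977 + 0.06515 + 0.32499 + 4.2351 = 5.345 kg·m².

5.34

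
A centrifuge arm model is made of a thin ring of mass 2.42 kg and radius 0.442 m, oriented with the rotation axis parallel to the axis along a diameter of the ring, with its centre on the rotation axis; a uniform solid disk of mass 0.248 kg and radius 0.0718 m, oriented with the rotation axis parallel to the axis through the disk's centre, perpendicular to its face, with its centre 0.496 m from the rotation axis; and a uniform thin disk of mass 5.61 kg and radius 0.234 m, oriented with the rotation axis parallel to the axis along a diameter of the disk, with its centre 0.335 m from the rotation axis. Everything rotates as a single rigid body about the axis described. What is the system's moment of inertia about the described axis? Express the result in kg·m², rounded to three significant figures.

1.00

Thin ring: I_cm = (1/2)MR² = (1/2)(2.42)(0.442)² = 0.23639 kg·m²; axis through the centre, so I = 0.23639 kg·m².
Solid disk: I_cm = (1/2)MR² = (1/2)(0.248)(0.0718)² = 0.00063925 kg·m²; centre at d = 0.496 m, so I = I_cm + Md² gives I = 0.00063925 + (0.248)(0.496)² = 0.061651 kg·m².
Thin disk: I_cm = (1/4)MR² = (1/4)(5.61)(0.234)² = 0.076795 kg·m²; centre at d = 0.335 m, so I = I_cm + Md² gives I = 0.076795 + (5.61)(0.335)² = 0.70638 kg·m².
Total I = 0.23639 + 0.061651 + 0.70638 = 1.0044 kg·m².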